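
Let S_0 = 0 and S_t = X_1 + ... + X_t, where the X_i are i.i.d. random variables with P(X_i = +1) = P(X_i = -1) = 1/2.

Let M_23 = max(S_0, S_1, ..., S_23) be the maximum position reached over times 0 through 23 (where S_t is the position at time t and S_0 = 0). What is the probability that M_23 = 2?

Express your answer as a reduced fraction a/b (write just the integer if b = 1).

Let M_23 = max(S_0,...,S_23). Use the reflection principle: for j ≥ 1, #{paths with M_23 ≥ j} = #{S_23 ≥ j} + #{S_23 ≥ j+1}.
By reflection, #{M_23 ≥ 2} = #{S_23 ≥ 2} + #{S_23 ≥ 3} = 2842226 + 2842226 = 5684452.
#{M_23 ≥ 3} = #{S_23 ≥ 3} + #{S_23 ≥ 4} = 2842226 + 1698160 = 4540386.
#{M_23 = 2} = 5684452 - 4540386 = 1144066.
P(M_23 = 2) = 1144066/8388608 = 572033/4194304

Answer: 572033/4194304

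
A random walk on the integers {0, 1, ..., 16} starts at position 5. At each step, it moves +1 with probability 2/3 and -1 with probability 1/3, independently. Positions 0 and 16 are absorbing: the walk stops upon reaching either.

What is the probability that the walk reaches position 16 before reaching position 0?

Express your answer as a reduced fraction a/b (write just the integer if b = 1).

Biased walk: p = 2/3, q = 1/3, r = q/p = 1/2
Gambler's ruin: P(hit 16 before 0 | start at 5) = (1 - r^a)/(1 - r^N)
r^5 = 1/32; r^16 = 1/65536
P = (1 - 1/32) / (1 - 1/65536) = 31/32 / 65535/65536 = 63488/65535

Answer: 63488/65535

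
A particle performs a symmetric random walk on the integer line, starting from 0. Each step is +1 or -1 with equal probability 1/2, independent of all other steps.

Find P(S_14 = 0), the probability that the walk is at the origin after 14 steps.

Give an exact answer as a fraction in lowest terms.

Answer: 429/2048

Derivation:
To return to 0 after 14 steps: need exactly 7 steps of +1 and 7 of -1.
Favorable paths: C(14,7) = 3432
Total paths: 2^14 = 16384
P = 3432/16384 = 429/2048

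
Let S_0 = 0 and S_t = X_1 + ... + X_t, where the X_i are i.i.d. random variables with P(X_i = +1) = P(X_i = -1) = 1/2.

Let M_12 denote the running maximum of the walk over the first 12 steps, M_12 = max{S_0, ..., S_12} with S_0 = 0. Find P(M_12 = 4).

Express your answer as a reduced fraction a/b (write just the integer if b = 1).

Let M_12 = max(S_0,...,S_12). Use the reflection principle: for j ≥ 1, #{paths with M_12 ≥ j} = #{S_12 ≥ j} + #{S_12 ≥ j+1}.
By reflection, #{M_12 ≥ 4} = #{S_12 ≥ 4} + #{S_12 ≥ 5} = 794 + 299 = 1093.
#{M_12 ≥ 5} = #{S_12 ≥ 5} + #{S_12 ≥ 6} = 299 + 299 = 598.
#{M_12 = 4} = 1093 - 598 = 495.
P(M_12 = 4) = 495/4096 = 495/4096

Answer: 495/4096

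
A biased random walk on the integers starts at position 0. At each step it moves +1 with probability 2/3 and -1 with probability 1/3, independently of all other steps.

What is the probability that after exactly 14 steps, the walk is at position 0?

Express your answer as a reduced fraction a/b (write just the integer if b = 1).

Answer: 146432/1594323

Derivation:
To be at 0 after 14 steps: need exactly 7 steps of +1 and 7 of -1.
Number of such sequences: C(14,7) = 3432
Each has probability (2/3)^7 · (1/3)^7 = 128/4782969
P = 3432 · 128/4782969 = 146432/1594323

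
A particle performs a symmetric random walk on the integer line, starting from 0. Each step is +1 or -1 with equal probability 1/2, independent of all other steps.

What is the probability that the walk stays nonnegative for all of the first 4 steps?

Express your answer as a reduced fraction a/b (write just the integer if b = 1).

Let f(t,s) = #length-t paths at position s with S_1..S_t all ≥ 0.
f(t,s) = f(t-1,s-1) + f(t-1,s+1) for s ≥ 0; f(t,s) = 0 for s < 0.
t=0: f(0,0)=1
t=1: f(1,1)=1
t=2: f(2,0)=1 f(2,2)=1
t=3: f(3,1)=2 f(3,3)=1
t=4: f(4,0)=2 f(4,2)=3 f(4,4)=1
Σ_s f(4,s) = 6
P = 6/16 = 3/8

Answer: 3/8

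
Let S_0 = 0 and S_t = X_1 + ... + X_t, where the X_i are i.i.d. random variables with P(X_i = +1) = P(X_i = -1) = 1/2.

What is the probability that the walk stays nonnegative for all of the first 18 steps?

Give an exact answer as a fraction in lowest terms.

Answer: 12155/65536

Derivation:
Let f(t,s) = #length-t paths at position s with S_1..S_t all ≥ 0.
f(t,s) = f(t-1,s-1) + f(t-1,s+1) for s ≥ 0; f(t,s) = 0 for s < 0.
t=0: f(0,0)=1
t=1: f(1,1)=1
t=2: f(2,0)=1 f(2,2)=1
t=3: f(3,1)=2 f(3,3)=1
t=4: f(4,0)=2 f(4,2)=3 f(4,4)=1
t=5: f(5,1)=5 f(5,3)=4 f(5,5)=1
t=6: f(6,0)=5 f(6,2)=9 f(6,4)=5 f(6,6)=1
t=7: f(7,1)=14 f(7,3)=14 f(7,5)=6 f(7,7)=1
t=8: f(8,0)=14 f(8,2)=28 f(8,4)=20 f(8,6)=7 f(8,8)=1
t=9: f(9,1)=42 f(9,3)=48 f(9,5)=27 f(9,7)=8 f(9,9)=1
t=10: f(10,0)=42 f(10,2)=90 f(10,4)=75 f(10,6)=35 f(10,8)=9 f(10,10)=1
t=11: f(11,1)=132 f(11,3)=165 f(11,5)=110 f(11,7)=44 f(11,9)=10 f(11,11)=1
t=12: f(12,0)=132 f(12,2)=297 f(12,4)=275 f(12,6)=154 f(12,8)=54 f(12,10)=11 f(12,12)=1
t=13: f(13,1)=429 f(13,3)=572 f(13,5)=429 f(13,7)=208 f(13,9)=65 f(13,11)=12 f(13,13)=1
t=14: f(14,0)=429 f(14,2)=1001 f(14,4)=1001 f(14,6)=637 f(14,8)=273 f(14,10)=77 f(14,12)=13 f(14,14)=1
t=15: f(15,1)=1430 f(15,3)=2002 f(15,5)=1638 f(15,7)=910 f(15,9)=350 f(15,11)=90 f(15,13)=14 f(15,15)=1
t=16: f(16,0)=1430 f(16,2)=3432 f(16,4)=3640 f(16,6)=2548 f(16,8)=1260 f(16,10)=440 f(16,12)=104 f(16,14)=15 f(16,16)=1
t=17: f(17,1)=4862 f(17,3)=7072 f(17,5)=6188 f(17,7)=3808 f(17,9)=1700 f(17,11)=544 f(17,13)=119 f(17,15)=16 f(17,17)=1
t=18: f(18,0)=4862 f(18,2)=11934 f(18,4)=13260 f(18,6)=9996 f(18,8)=5508 f(18,10)=2244 f(18,12)=663 f(18,14)=135 f(18,16)=17 f(18,18)=1
Σ_s f(18,s) = 48620
P = 48620/262144 = 12155/65536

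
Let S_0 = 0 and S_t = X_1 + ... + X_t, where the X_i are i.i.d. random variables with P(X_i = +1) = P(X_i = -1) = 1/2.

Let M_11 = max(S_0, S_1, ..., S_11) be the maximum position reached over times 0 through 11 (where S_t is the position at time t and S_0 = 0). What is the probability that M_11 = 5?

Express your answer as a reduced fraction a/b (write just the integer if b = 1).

Answer: 165/2048

Derivation:
Let M_11 = max(S_0,...,S_11). Use the reflection principle: for j ≥ 1, #{paths with M_11 ≥ j} = #{S_11 ≥ j} + #{S_11 ≥ j+1}.
By reflection, #{M_11 ≥ 5} = #{S_11 ≥ 5} + #{S_11 ≥ 6} = 232 + 67 = 299.
#{M_11 ≥ 6} = #{S_11 ≥ 6} + #{S_11 ≥ 7} = 67 + 67 = 134.
#{M_11 = 5} = 299 - 134 = 165.
P(M_11 = 5) = 165/2048 = 165/2048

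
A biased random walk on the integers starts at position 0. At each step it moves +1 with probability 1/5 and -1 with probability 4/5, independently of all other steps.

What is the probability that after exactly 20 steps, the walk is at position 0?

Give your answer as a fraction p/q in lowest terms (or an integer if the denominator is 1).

To be at 0 after 20 steps: need exactly 10 steps of +1 and 10 of -1.
Number of such sequences: C(20,10) = 184756
Each has probability (1/5)^10 · (4/5)^10 = 1048576/95367431640625
P = 184756 · 1048576/95367431640625 = 193730707456/95367431640625

Answer: 193730707456/95367431640625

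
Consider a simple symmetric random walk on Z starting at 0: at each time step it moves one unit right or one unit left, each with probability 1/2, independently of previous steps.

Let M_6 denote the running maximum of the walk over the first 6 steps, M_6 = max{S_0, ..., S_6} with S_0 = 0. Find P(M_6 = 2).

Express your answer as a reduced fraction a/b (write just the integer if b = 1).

Let M_6 = max(S_0,...,S_6). Use the reflection principle: for j ≥ 1, #{paths with M_6 ≥ j} = #{S_6 ≥ j} + #{S_6 ≥ j+1}.
By reflection, #{M_6 ≥ 2} = #{S_6 ≥ 2} + #{S_6 ≥ 3} = 22 + 7 = 29.
#{M_6 ≥ 3} = #{S_6 ≥ 3} + #{S_6 ≥ 4} = 7 + 7 = 14.
#{M_6 = 2} = 29 - 14 = 15.
P(M_6 = 2) = 15/64 = 15/64

Answer: 15/64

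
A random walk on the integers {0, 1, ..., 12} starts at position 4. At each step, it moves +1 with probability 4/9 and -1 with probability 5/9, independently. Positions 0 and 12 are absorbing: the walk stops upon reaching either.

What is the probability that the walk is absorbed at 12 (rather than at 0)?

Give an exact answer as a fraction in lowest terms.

Biased walk: p = 4/9, q = 5/9, r = q/p = 5/4
Gambler's ruin: P(hit 12 before 0 | start at 4) = (1 - r^a)/(1 - r^N)
r^4 = 625/256; r^12 = 244140625/16777216
P = (1 - 625/256) / (1 - 244140625/16777216) = -369/256 / -227363409/16777216 = 65536/616161

Answer: 65536/616161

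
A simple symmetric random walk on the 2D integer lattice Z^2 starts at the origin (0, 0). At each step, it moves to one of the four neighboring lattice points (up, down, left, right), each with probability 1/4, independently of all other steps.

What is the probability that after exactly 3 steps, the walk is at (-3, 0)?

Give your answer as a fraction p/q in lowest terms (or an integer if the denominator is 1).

Let h be the number of horizontal steps (so 3-h are vertical). To end at (-3,0) need (h-3)/2 right-steps and ((3-h)+0)/2 up-steps.
Sum over h with 3 ≤ h ≤ 3, h ≡ 1 (mod 2), 3-h ≡ 0 (mod 2):
h=3: C(3,3)·C(3,0)·C(0,0) = 1·1·1 = 1
Total favorable: 1
Total paths: 4^3 = 64
P = 1/64 = 1/64

Answer: 1/64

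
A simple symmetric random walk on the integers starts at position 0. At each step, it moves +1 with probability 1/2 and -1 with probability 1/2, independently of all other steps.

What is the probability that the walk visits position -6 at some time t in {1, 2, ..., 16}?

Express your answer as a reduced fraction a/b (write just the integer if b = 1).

Answer: 4701/32768

Derivation:
Count via complement. Let g(t,s) = #length-t paths at position s with S_1..S_t all ≠ -6.
g(t,s) = g(t-1,s-1) + g(t-1,s+1) for s ≠ -6; g(t,-6) = 0.
t=0: g(0,0)=1
t=1: g(1,-1)=1 g(1,1)=1
t=2: g(2,-2)=1 g(2,0)=2 g(2,2)=1
t=3: g(3,-3)=1 g(3,-1)=3 g(3,1)=3 g(3,3)=1
t=4: g(4,-4)=1 g(4,-2)=4 g(4,0)=6 g(4,2)=4 g(4,4)=1
t=5: g(5,-5)=1 g(5,-3)=5 g(5,-1)=10 g(5,1)=10 g(5,3)=5 g(5,5)=1
t=6: g(6,-4)=6 g(6,-2)=15 g(6,0)=20 g(6,2)=15 g(6,4)=6 g(6,6)=1
t=7: g(7,-5)=6 g(7,-3)=21 g(7,-1)=35 g(7,1)=35 g(7,3)=21 g(7,5)=7 g(7,7)=1
t=8: g(8,-4)=27 g(8,-2)=56 g(8,0)=70 g(8,2)=56 g(8,4)=28 g(8,6)=8 g(8,8)=1
t=9: g(9,-5)=27 g(9,-3)=83 g(9,-1)=126 g(9,1)=126 g(9,3)=84 g(9,5)=36 g(9,7)=9 g(9,9)=1
t=10: g(10,-4)=110 g(10,-2)=209 g(10,0)=252 g(10,2)=210 g(10,4)=120 g(10,6)=45 g(10,8)=10 g(10,10)=1
t=11: g(11,-5)=110 g(11,-3)=319 g(11,-1)=461 g(11,1)=462 g(11,3)=330 g(11,5)=165 g(11,7)=55 g(11,9)=11 g(11,11)=1
t=12: g(12,-4)=429 g(12,-2)=780 g(12,0)=923 g(12,2)=792 g(12,4)=495 g(12,6)=220 g(12,8)=66 g(12,10)=12 g(12,12)=1
t=13: g(13,-5)=429 g(13,-3)=1209 g(13,-1)=1703 g(13,1)=1715 g(13,3)=1287 g(13,5)=715 g(13,7)=286 g(13,9)=78 g(13,11)=13 g(13,13)=1
t=14: g(14,-4)=1638 g(14,-2)=2912 g(14,0)=3418 g(14,2)=3002 g(14,4)=2002 g(14,6)=1001 g(14,8)=364 g(14,10)=91 g(14,12)=14 g(14,14)=1
t=15: g(15,-5)=1638 g(15,-3)=4550 g(15,-1)=6330 g(15,1)=6420 g(15,3)=5004 g(15,5)=3003 g(15,7)=1365 g(15,9)=455 g(15,11)=105 g(15,13)=15 g(15,15)=1
t=16: g(16,-4)=6188 g(16,-2)=10880 g(16,0)=12750 g(16,2)=11424 g(16,4)=8007 g(16,6)=4368 g(16,8)=1820 g(16,10)=560 g(16,12)=120 g(16,14)=16 g(16,16)=1
Paths never hitting -6: Σ_s g(16,s) = 56134
Paths hitting -6: 2^16 - 56134 = 9402
P = 9402/65536 = 4701/32768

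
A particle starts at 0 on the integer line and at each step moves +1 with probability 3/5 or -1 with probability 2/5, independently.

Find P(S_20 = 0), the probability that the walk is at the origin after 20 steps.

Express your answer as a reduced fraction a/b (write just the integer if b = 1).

To be at 0 after 20 steps: need exactly 10 steps of +1 and 10 of -1.
Number of such sequences: C(20,10) = 184756
Each has probability (3/5)^10 · (2/5)^10 = 60466176/95367431640625
P = 184756 · 60466176/95367431640625 = 11171488813056/95367431640625

Answer: 11171488813056/95367431640625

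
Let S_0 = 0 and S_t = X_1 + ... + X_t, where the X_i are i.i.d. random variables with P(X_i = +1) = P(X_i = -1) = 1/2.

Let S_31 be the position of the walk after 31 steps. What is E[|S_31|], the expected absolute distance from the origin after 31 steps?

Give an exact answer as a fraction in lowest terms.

Answer: 300540195/67108864

Derivation:
S_31 takes values m ≡ 1 (mod 2) with |m| ≤ 31; P(S_31=m) = C(31,(31+m)/2)/2^31.
Total paths: 2^31 = 2147483648
Distribution: P(S=-31)=1/2147483648, P(S=-29)=31/2147483648, P(S=-27)=465/2147483648, P(S=-25)=4495/2147483648, P(S=-23)=31465/2147483648, P(S=-21)=169911/2147483648, P(S=-19)=736281/2147483648, P(S=-17)=2629575/2147483648, P(S=-15)=7888725/2147483648, P(S=-13)=20160075/2147483648, P(S=-11)=44352165/2147483648, P(S=-9)=84672315/2147483648, P(S=-7)=141120525/2147483648, P(S=-5)=206253075/2147483648, P(S=-3)=265182525/2147483648, P(S=-1)=300540195/2147483648, P(S=1)=300540195/2147483648, P(S=3)=265182525/2147483648, P(S=5)=206253075/2147483648, P(S=7)=141120525/2147483648, P(S=9)=84672315/2147483648, P(S=11)=44352165/2147483648, P(S=13)=20160075/2147483648, P(S=15)=7888725/2147483648, P(S=17)=2629575/2147483648, P(S=19)=736281/2147483648, P(S=21)=169911/2147483648, P(S=23)=31465/2147483648, P(S=25)=4495/2147483648, P(S=27)=465/2147483648, P(S=29)=31/2147483648, P(S=31)=1/2147483648
E[|S_31|] = Σ_m |m|·P(S_31=m) = 9617286240/2147483648 = 300540195/67108864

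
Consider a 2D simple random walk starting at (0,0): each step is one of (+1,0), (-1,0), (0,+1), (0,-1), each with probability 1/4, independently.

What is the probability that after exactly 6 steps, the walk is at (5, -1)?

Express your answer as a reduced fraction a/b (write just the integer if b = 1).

Let h be the number of horizontal steps (so 6-h are vertical). To end at (5,-1) need (h+5)/2 right-steps and ((6-h)-1)/2 up-steps.
Sum over h with 5 ≤ h ≤ 5, h ≡ 1 (mod 2), 6-h ≡ 1 (mod 2):
h=5: C(6,5)·C(5,5)·C(1,0) = 6·1·1 = 6
Total favorable: 6
Total paths: 4^6 = 4096
P = 6/4096 = 3/2048

Answer: 3/2048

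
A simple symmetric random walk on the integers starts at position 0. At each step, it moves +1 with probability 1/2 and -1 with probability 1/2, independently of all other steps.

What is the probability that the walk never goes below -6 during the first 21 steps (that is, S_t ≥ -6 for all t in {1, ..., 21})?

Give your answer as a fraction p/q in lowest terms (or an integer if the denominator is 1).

Answer: 227069/262144

Derivation:
Let f(t,s) = #length-t paths at position s with S_1..S_t all ≥ -6.
f(t,s) = f(t-1,s-1) + f(t-1,s+1) for s ≥ -6; f(t,s) = 0 for s < -6.
t=0: f(0,0)=1
t=1: f(1,-1)=1 f(1,1)=1
t=2: f(2,-2)=1 f(2,0)=2 f(2,2)=1
t=3: f(3,-3)=1 f(3,-1)=3 f(3,1)=3 f(3,3)=1
t=4: f(4,-4)=1 f(4,-2)=4 f(4,0)=6 f(4,2)=4 f(4,4)=1
t=5: f(5,-5)=1 f(5,-3)=5 f(5,-1)=10 f(5,1)=10 f(5,3)=5 f(5,5)=1
t=6: f(6,-6)=1 f(6,-4)=6 f(6,-2)=15 f(6,0)=20 f(6,2)=15 f(6,4)=6 f(6,6)=1
t=7: f(7,-5)=7 f(7,-3)=21 f(7,-1)=35 f(7,1)=35 f(7,3)=21 f(7,5)=7 f(7,7)=1
t=8: f(8,-6)=7 f(8,-4)=28 f(8,-2)=56 f(8,0)=70 f(8,2)=56 f(8,4)=28 f(8,6)=8 f(8,8)=1
t=9: f(9,-5)=35 f(9,-3)=84 f(9,-1)=126 f(9,1)=126 f(9,3)=84 f(9,5)=36 f(9,7)=9 f(9,9)=1
t=10: f(10,-6)=35 f(10,-4)=119 f(10,-2)=210 f(10,0)=252 f(10,2)=210 f(10,4)=120 f(10,6)=45 f(10,8)=10 f(10,10)=1
t=11: f(11,-5)=154 f(11,-3)=329 f(11,-1)=462 f(11,1)=462 f(11,3)=330 f(11,5)=165 f(11,7)=55 f(11,9)=11 f(11,11)=1
t=12: f(12,-6)=154 f(12,-4)=483 f(12,-2)=791 f(12,0)=924 f(12,2)=792 f(12,4)=495 f(12,6)=220 f(12,8)=66 f(12,10)=12 f(12,12)=1
t=13: f(13,-5)=637 f(13,-3)=1274 f(13,-1)=1715 f(13,1)=1716 f(13,3)=1287 f(13,5)=715 f(13,7)=286 f(13,9)=78 f(13,11)=13 f(13,13)=1
t=14: f(14,-6)=637 f(14,-4)=1911 f(14,-2)=2989 f(14,0)=3431 f(14,2)=3003 f(14,4)=2002 f(14,6)=1001 f(14,8)=364 f(14,10)=91 f(14,12)=14 f(14,14)=1
t=15: f(15,-5)=2548 f(15,-3)=4900 f(15,-1)=6420 f(15,1)=6434 f(15,3)=5005 f(15,5)=3003 f(15,7)=1365 f(15,9)=455 f(15,11)=105 f(15,13)=15 f(15,15)=1
t=16: f(16,-6)=2548 f(16,-4)=7448 f(16,-2)=11320 f(16,0)=12854 f(16,2)=11439 f(16,4)=8008 f(16,6)=4368 f(16,8)=1820 f(16,10)=560 f(16,12)=120 f(16,14)=16 f(16,16)=1
t=17: f(17,-5)=9996 f(17,-3)=18768 f(17,-1)=24174 f(17,1)=24293 f(17,3)=19447 f(17,5)=12376 f(17,7)=6188 f(17,9)=2380 f(17,11)=680 f(17,13)=136 f(17,15)=17 f(17,17)=1
t=18: f(18,-6)=9996 f(18,-4)=28764 f(18,-2)=42942 f(18,0)=48467 f(18,2)=43740 f(18,4)=31823 f(18,6)=18564 f(18,8)=8568 f(18,10)=3060 f(18,12)=816 f(18,14)=153 f(18,16)=18 f(18,18)=1
t=19: f(19,-5)=38760 f(19,-3)=71706 f(19,-1)=91409 f(19,1)=92207 f(19,3)=75563 f(19,5)=50387 f(19,7)=27132 f(19,9)=11628 f(19,11)=3876 f(19,13)=969 f(19,15)=171 f(19,17)=19 f(19,19)=1
t=20: f(20,-6)=38760 f(20,-4)=110466 f(20,-2)=163115 f(20,0)=183616 f(20,2)=167770 f(20,4)=125950 f(20,6)=77519 f(20,8)=38760 f(20,10)=15504 f(20,12)=4845 f(20,14)=1140 f(20,16)=190 f(20,18)=20 f(20,20)=1
t=21: f(21,-5)=149226 f(21,-3)=273581 f(21,-1)=346731 f(21,1)=351386 f(21,3)=293720 f(21,5)=203469 f(21,7)=116279 f(21,9)=54264 f(21,11)=20349 f(21,13)=5985 f(21,15)=1330 f(21,17)=210 f(21,19)=21 f(21,21)=1
Σ_s f(21,s) = 1816552
P = 1816552/2097152 = 227069/262144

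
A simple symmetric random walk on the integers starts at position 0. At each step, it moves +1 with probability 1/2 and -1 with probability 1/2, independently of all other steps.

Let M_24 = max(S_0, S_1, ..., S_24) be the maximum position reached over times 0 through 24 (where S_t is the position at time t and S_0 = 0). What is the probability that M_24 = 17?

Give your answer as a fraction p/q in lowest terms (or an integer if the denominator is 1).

Answer: 253/2097152

Derivation:
Let M_24 = max(S_0,...,S_24). Use the reflection principle: for j ≥ 1, #{paths with M_24 ≥ j} = #{S_24 ≥ j} + #{S_24 ≥ j+1}.
By reflection, #{M_24 ≥ 17} = #{S_24 ≥ 17} + #{S_24 ≥ 18} = 2325 + 2325 = 4650.
#{M_24 ≥ 18} = #{S_24 ≥ 18} + #{S_24 ≥ 19} = 2325 + 301 = 2626.
#{M_24 = 17} = 4650 - 2626 = 2024.
P(M_24 = 17) = 2024/16777216 = 253/2097152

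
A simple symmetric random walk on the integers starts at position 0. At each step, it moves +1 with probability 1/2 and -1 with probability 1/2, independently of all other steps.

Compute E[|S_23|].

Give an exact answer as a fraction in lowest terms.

S_23 takes values m ≡ 1 (mod 2) with |m| ≤ 23; P(S_23=m) = C(23,(23+m)/2)/2^23.
Total paths: 2^23 = 8388608
Distribution: P(S=-23)=1/8388608, P(S=-21)=23/8388608, P(S=-19)=253/8388608, P(S=-17)=1771/8388608, P(S=-15)=8855/8388608, P(S=-13)=33649/8388608, P(S=-11)=100947/8388608, P(S=-9)=245157/8388608, P(S=-7)=490314/8388608, P(S=-5)=817190/8388608, P(S=-3)=1144066/8388608, P(S=-1)=1352078/8388608, P(S=1)=1352078/8388608, P(S=3)=1144066/8388608, P(S=5)=817190/8388608, P(S=7)=490314/8388608, P(S=9)=245157/8388608, P(S=11)=100947/8388608, P(S=13)=33649/8388608, P(S=15)=8855/8388608, P(S=17)=1771/8388608, P(S=19)=253/8388608, P(S=21)=23/8388608, P(S=23)=1/8388608
E[|S_23|] = Σ_m |m|·P(S_23=m) = 32449872/8388608 = 2028117/524288

Answer: 2028117/524288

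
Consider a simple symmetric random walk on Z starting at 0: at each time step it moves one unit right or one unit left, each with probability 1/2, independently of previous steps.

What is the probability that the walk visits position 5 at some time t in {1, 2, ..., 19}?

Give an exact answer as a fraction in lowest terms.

Count via complement. Let g(t,s) = #length-t paths at position s with S_1..S_t all ≠ 5.
g(t,s) = g(t-1,s-1) + g(t-1,s+1) for s ≠ 5; g(t,5) = 0.
t=0: g(0,0)=1
t=1: g(1,-1)=1 g(1,1)=1
t=2: g(2,-2)=1 g(2,0)=2 g(2,2)=1
t=3: g(3,-3)=1 g(3,-1)=3 g(3,1)=3 g(3,3)=1
t=4: g(4,-4)=1 g(4,-2)=4 g(4,0)=6 g(4,2)=4 g(4,4)=1
t=5: g(5,-5)=1 g(5,-3)=5 g(5,-1)=10 g(5,1)=10 g(5,3)=5
t=6: g(6,-6)=1 g(6,-4)=6 g(6,-2)=15 g(6,0)=20 g(6,2)=15 g(6,4)=5
t=7: g(7,-7)=1 g(7,-5)=7 g(7,-3)=21 g(7,-1)=35 g(7,1)=35 g(7,3)=20
t=8: g(8,-8)=1 g(8,-6)=8 g(8,-4)=28 g(8,-2)=56 g(8,0)=70 g(8,2)=55 g(8,4)=20
t=9: g(9,-9)=1 g(9,-7)=9 g(9,-5)=36 g(9,-3)=84 g(9,-1)=126 g(9,1)=125 g(9,3)=75
t=10: g(10,-10)=1 g(10,-8)=10 g(10,-6)=45 g(10,-4)=120 g(10,-2)=210 g(10,0)=251 g(10,2)=200 g(10,4)=75
t=11: g(11,-11)=1 g(11,-9)=11 g(11,-7)=55 g(11,-5)=165 g(11,-3)=330 g(11,-1)=461 g(11,1)=451 g(11,3)=275
t=12: g(12,-12)=1 g(12,-10)=12 g(12,-8)=66 g(12,-6)=220 g(12,-4)=495 g(12,-2)=791 g(12,0)=912 g(12,2)=726 g(12,4)=275
t=13: g(13,-13)=1 g(13,-11)=13 g(13,-9)=78 g(13,-7)=286 g(13,-5)=715 g(13,-3)=1286 g(13,-1)=1703 g(13,1)=1638 g(13,3)=1001
t=14: g(14,-14)=1 g(14,-12)=14 g(14,-10)=91 g(14,-8)=364 g(14,-6)=1001 g(14,-4)=2001 g(14,-2)=2989 g(14,0)=3341 g(14,2)=2639 g(14,4)=1001
t=15: g(15,-15)=1 g(15,-13)=15 g(15,-11)=105 g(15,-9)=455 g(15,-7)=1365 g(15,-5)=3002 g(15,-3)=4990 g(15,-1)=6330 g(15,1)=5980 g(15,3)=3640
t=16: g(16,-16)=1 g(16,-14)=16 g(16,-12)=120 g(16,-10)=560 g(16,-8)=1820 g(16,-6)=4367 g(16,-4)=7992 g(16,-2)=11320 g(16,0)=12310 g(16,2)=9620 g(16,4)=3640
t=17: g(17,-17)=1 g(17,-15)=17 g(17,-13)=136 g(17,-11)=680 g(17,-9)=2380 g(17,-7)=6187 g(17,-5)=12359 g(17,-3)=19312 g(17,-1)=23630 g(17,1)=21930 g(17,3)=13260
t=18: g(18,-18)=1 g(18,-16)=18 g(18,-14)=153 g(18,-12)=816 g(18,-10)=3060 g(18,-8)=8567 g(18,-6)=18546 g(18,-4)=31671 g(18,-2)=42942 g(18,0)=45560 g(18,2)=35190 g(18,4)=13260
t=19: g(19,-19)=1 g(19,-17)=19 g(19,-15)=171 g(19,-13)=969 g(19,-11)=3876 g(19,-9)=11627 g(19,-7)=27113 g(19,-5)=50217 g(19,-3)=74613 g(19,-1)=88502 g(19,1)=80750 g(19,3)=48450
Paths never hitting 5: Σ_s g(19,s) = 386308
Paths hitting 5: 2^19 - 386308 = 137980
P = 137980/524288 = 34495/131072

Answer: 34495/131072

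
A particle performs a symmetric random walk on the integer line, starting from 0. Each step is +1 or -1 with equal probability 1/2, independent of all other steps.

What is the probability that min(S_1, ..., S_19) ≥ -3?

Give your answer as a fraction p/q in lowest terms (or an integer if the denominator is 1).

Answer: 20995/32768

Derivation:
Let f(t,s) = #length-t paths at position s with S_1..S_t all ≥ -3.
f(t,s) = f(t-1,s-1) + f(t-1,s+1) for s ≥ -3; f(t,s) = 0 for s < -3.
t=0: f(0,0)=1
t=1: f(1,-1)=1 f(1,1)=1
t=2: f(2,-2)=1 f(2,0)=2 f(2,2)=1
t=3: f(3,-3)=1 f(3,-1)=3 f(3,1)=3 f(3,3)=1
t=4: f(4,-2)=4 f(4,0)=6 f(4,2)=4 f(4,4)=1
t=5: f(5,-3)=4 f(5,-1)=10 f(5,1)=10 f(5,3)=5 f(5,5)=1
t=6: f(6,-2)=14 f(6,0)=20 f(6,2)=15 f(6,4)=6 f(6,6)=1
t=7: f(7,-3)=14 f(7,-1)=34 f(7,1)=35 f(7,3)=21 f(7,5)=7 f(7,7)=1
t=8: f(8,-2)=48 f(8,0)=69 f(8,2)=56 f(8,4)=28 f(8,6)=8 f(8,8)=1
t=9: f(9,-3)=48 f(9,-1)=117 f(9,1)=125 f(9,3)=84 f(9,5)=36 f(9,7)=9 f(9,9)=1
t=10: f(10,-2)=165 f(10,0)=242 f(10,2)=209 f(10,4)=120 f(10,6)=45 f(10,8)=10 f(10,10)=1
t=11: f(11,-3)=165 f(11,-1)=407 f(11,1)=451 f(11,3)=329 f(11,5)=165 f(11,7)=55 f(11,9)=11 f(11,11)=1
t=12: f(12,-2)=572 f(12,0)=858 f(12,2)=780 f(12,4)=494 f(12,6)=220 f(12,8)=66 f(12,10)=12 f(12,12)=1
t=13: f(13,-3)=572 f(13,-1)=1430 f(13,1)=1638 f(13,3)=1274 f(13,5)=714 f(13,7)=286 f(13,9)=78 f(13,11)=13 f(13,13)=1
t=14: f(14,-2)=2002 f(14,0)=3068 f(14,2)=2912 f(14,4)=1988 f(14,6)=1000 f(14,8)=364 f(14,10)=91 f(14,12)=14 f(14,14)=1
t=15: f(15,-3)=2002 f(15,-1)=5070 f(15,1)=5980 f(15,3)=4900 f(15,5)=2988 f(15,7)=1364 f(15,9)=455 f(15,11)=105 f(15,13)=15 f(15,15)=1
t=16: f(16,-2)=7072 f(16,0)=11050 f(16,2)=10880 f(16,4)=7888 f(16,6)=4352 f(16,8)=1819 f(16,10)=560 f(16,12)=120 f(16,14)=16 f(16,16)=1
t=17: f(17,-3)=7072 f(17,-1)=18122 f(17,1)=21930 f(17,3)=18768 f(17,5)=12240 f(17,7)=6171 f(17,9)=2379 f(17,11)=680 f(17,13)=136 f(17,15)=17 f(17,17)=1
t=18: f(18,-2)=25194 f(18,0)=40052 f(18,2)=40698 f(18,4)=31008 f(18,6)=18411 f(18,8)=8550 f(18,10)=3059 f(18,12)=816 f(18,14)=153 f(18,16)=18 f(18,18)=1
t=19: f(19,-3)=25194 f(19,-1)=65246 f(19,1)=80750 f(19,3)=71706 f(19,5)=49419 f(19,7)=26961 f(19,9)=11609 f(19,11)=3875 f(19,13)=969 f(19,15)=171 f(19,17)=19 f(19,19)=1
Σ_s f(19,s) = 335920
P = 335920/524288 = 20995/32768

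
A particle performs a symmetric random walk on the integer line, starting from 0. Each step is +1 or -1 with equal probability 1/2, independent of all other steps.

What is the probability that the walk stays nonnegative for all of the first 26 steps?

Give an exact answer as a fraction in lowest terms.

Let f(t,s) = #length-t paths at position s with S_1..S_t all ≥ 0.
f(t,s) = f(t-1,s-1) + f(t-1,s+1) for s ≥ 0; f(t,s) = 0 for s < 0.
t=0: f(0,0)=1
t=1: f(1,1)=1
t=2: f(2,0)=1 f(2,2)=1
t=3: f(3,1)=2 f(3,3)=1
t=4: f(4,0)=2 f(4,2)=3 f(4,4)=1
t=5: f(5,1)=5 f(5,3)=4 f(5,5)=1
t=6: f(6,0)=5 f(6,2)=9 f(6,4)=5 f(6,6)=1
t=7: f(7,1)=14 f(7,3)=14 f(7,5)=6 f(7,7)=1
t=8: f(8,0)=14 f(8,2)=28 f(8,4)=20 f(8,6)=7 f(8,8)=1
t=9: f(9,1)=42 f(9,3)=48 f(9,5)=27 f(9,7)=8 f(9,9)=1
t=10: f(10,0)=42 f(10,2)=90 f(10,4)=75 f(10,6)=35 f(10,8)=9 f(10,10)=1
t=11: f(11,1)=132 f(11,3)=165 f(11,5)=110 f(11,7)=44 f(11,9)=10 f(11,11)=1
t=12: f(12,0)=132 f(12,2)=297 f(12,4)=275 f(12,6)=154 f(12,8)=54 f(12,10)=11 f(12,12)=1
t=13: f(13,1)=429 f(13,3)=572 f(13,5)=429 f(13,7)=208 f(13,9)=65 f(13,11)=12 f(13,13)=1
t=14: f(14,0)=429 f(14,2)=1001 f(14,4)=1001 f(14,6)=637 f(14,8)=273 f(14,10)=77 f(14,12)=13 f(14,14)=1
t=15: f(15,1)=1430 f(15,3)=2002 f(15,5)=1638 f(15,7)=910 f(15,9)=350 f(15,11)=90 f(15,13)=14 f(15,15)=1
t=16: f(16,0)=1430 f(16,2)=3432 f(16,4)=3640 f(16,6)=2548 f(16,8)=1260 f(16,10)=440 f(16,12)=104 f(16,14)=15 f(16,16)=1
t=17: f(17,1)=4862 f(17,3)=7072 f(17,5)=6188 f(17,7)=3808 f(17,9)=1700 f(17,11)=544 f(17,13)=119 f(17,15)=16 f(17,17)=1
t=18: f(18,0)=4862 f(18,2)=11934 f(18,4)=13260 f(18,6)=9996 f(18,8)=5508 f(18,10)=2244 f(18,12)=663 f(18,14)=135 f(18,16)=17 f(18,18)=1
t=19: f(19,1)=16796 f(19,3)=25194 f(19,5)=23256 f(19,7)=15504 f(19,9)=7752 f(19,11)=2907 f(19,13)=798 f(19,15)=152 f(19,17)=18 f(19,19)=1
t=20: f(20,0)=16796 f(20,2)=41990 f(20,4)=48450 f(20,6)=38760 f(20,8)=23256 f(20,10)=10659 f(20,12)=3705 f(20,14)=950 f(20,16)=170 f(20,18)=19 f(20,20)=1
t=21: f(21,1)=58786 f(21,3)=90440 f(21,5)=87210 f(21,7)=62016 f(21,9)=33915 f(21,11)=14364 f(21,13)=4655 f(21,15)=1120 f(21,17)=189 f(21,19)=20 f(21,21)=1
t=22: f(22,0)=58786 f(22,2)=149226 f(22,4)=177650 f(22,6)=149226 f(22,8)=95931 f(22,10)=48279 f(22,12)=19019 f(22,14)=5775 f(22,16)=1309 f(22,18)=209 f(22,20)=21 f(22,22)=1
t=23: f(23,1)=208012 f(23,3)=326876 f(23,5)=326876 f(23,7)=245157 f(23,9)=144210 f(23,11)=67298 f(23,13)=24794 f(23,15)=7084 f(23,17)=1518 f(23,19)=230 f(23,21)=22 f(23,23)=1
t=24: f(24,0)=208012 f(24,2)=534888 f(24,4)=653752 f(24,6)=572033 f(24,8)=389367 f(24,10)=211508 f(24,12)=92092 f(24,14)=31878 f(24,16)=8602 f(24,18)=1748 f(24,20)=252 f(24,22)=23 f(24,24)=1
t=25: f(25,1)=742900 f(25,3)=1188640 f(25,5)=1225785 f(25,7)=961400 f(25,9)=600875 f(25,11)=303600 f(25,13)=123970 f(25,15)=40480 f(25,17)=10350 f(25,19)=2000 f(25,21)=275 f(25,23)=24 f(25,25)=1
t=26: f(26,0)=742900 f(26,2)=1931540 f(26,4)=2414425 f(26,6)=2187185 f(26,8)=1562275 f(26,10)=904475 f(26,12)=427570 f(26,14)=164450 f(26,16)=50830 f(26,18)=12350 f(26,20)=2275 f(26,22)=299 f(26,24)=25 f(26,26)=1
Σ_s f(26,s) = 10400600
P = 10400600/67108864 = 1300075/8388608

Answer: 1300075/8388608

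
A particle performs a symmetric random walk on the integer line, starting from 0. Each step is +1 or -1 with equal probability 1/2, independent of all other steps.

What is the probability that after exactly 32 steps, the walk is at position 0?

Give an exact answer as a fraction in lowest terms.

To return to 0 after 32 steps: need exactly 16 steps of +1 and 16 of -1.
Favorable paths: C(32,16) = 601080390
Total paths: 2^32 = 4294967296
P = 601080390/4294967296 = 300540195/2147483648

Answer: 300540195/2147483648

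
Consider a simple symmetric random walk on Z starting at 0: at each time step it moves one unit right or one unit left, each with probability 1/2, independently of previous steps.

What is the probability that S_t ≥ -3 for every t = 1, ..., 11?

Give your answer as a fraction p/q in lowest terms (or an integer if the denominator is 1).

Let f(t,s) = #length-t paths at position s with S_1..S_t all ≥ -3.
f(t,s) = f(t-1,s-1) + f(t-1,s+1) for s ≥ -3; f(t,s) = 0 for s < -3.
t=0: f(0,0)=1
t=1: f(1,-1)=1 f(1,1)=1
t=2: f(2,-2)=1 f(2,0)=2 f(2,2)=1
t=3: f(3,-3)=1 f(3,-1)=3 f(3,1)=3 f(3,3)=1
t=4: f(4,-2)=4 f(4,0)=6 f(4,2)=4 f(4,4)=1
t=5: f(5,-3)=4 f(5,-1)=10 f(5,1)=10 f(5,3)=5 f(5,5)=1
t=6: f(6,-2)=14 f(6,0)=20 f(6,2)=15 f(6,4)=6 f(6,6)=1
t=7: f(7,-3)=14 f(7,-1)=34 f(7,1)=35 f(7,3)=21 f(7,5)=7 f(7,7)=1
t=8: f(8,-2)=48 f(8,0)=69 f(8,2)=56 f(8,4)=28 f(8,6)=8 f(8,8)=1
t=9: f(9,-3)=48 f(9,-1)=117 f(9,1)=125 f(9,3)=84 f(9,5)=36 f(9,7)=9 f(9,9)=1
t=10: f(10,-2)=165 f(10,0)=242 f(10,2)=209 f(10,4)=120 f(10,6)=45 f(10,8)=10 f(10,10)=1
t=11: f(11,-3)=165 f(11,-1)=407 f(11,1)=451 f(11,3)=329 f(11,5)=165 f(11,7)=55 f(11,9)=11 f(11,11)=1
Σ_s f(11,s) = 1584
P = 1584/2048 = 99/128

Answer: 99/128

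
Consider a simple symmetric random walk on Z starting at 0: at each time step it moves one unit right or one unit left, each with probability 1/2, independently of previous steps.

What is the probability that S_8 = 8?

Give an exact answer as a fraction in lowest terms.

To reach position 8 after 8 steps: need 8 steps of +1 and 0 of -1.
Favorable paths: C(8,8) = 1
Total paths: 2^8 = 256
P = 1/256 = 1/256

Answer: 1/256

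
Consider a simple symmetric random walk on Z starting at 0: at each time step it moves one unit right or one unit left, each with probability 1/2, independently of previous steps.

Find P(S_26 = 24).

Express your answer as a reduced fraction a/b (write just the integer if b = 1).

Answer: 13/33554432

Derivation:
To reach position 24 after 26 steps: need 25 steps of +1 and 1 of -1.
Favorable paths: C(26,25) = 26
Total paths: 2^26 = 67108864
P = 26/67108864 = 13/33554432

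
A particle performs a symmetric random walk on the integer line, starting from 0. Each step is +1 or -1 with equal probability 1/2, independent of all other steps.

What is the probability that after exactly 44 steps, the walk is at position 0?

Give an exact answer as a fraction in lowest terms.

To return to 0 after 44 steps: need exactly 22 steps of +1 and 22 of -1.
Favorable paths: C(44,22) = 2104098963720
Total paths: 2^44 = 17592186044416
P = 2104098963720/17592186044416 = 263012370465/2199023255552

Answer: 263012370465/2199023255552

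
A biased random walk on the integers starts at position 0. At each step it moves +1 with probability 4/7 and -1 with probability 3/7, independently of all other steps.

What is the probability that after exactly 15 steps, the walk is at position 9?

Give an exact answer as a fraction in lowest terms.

To reach position 9 after 15 steps: need 12 steps of +1 and 3 steps of -1.
Number of such sequences: C(15,12) = 455
Each has probability (4/7)^12 · (3/7)^3 = 452984832/4747561509943
P = 455 · 452984832/4747561509943 = 29444014080/678223072849

Answer: 29444014080/678223072849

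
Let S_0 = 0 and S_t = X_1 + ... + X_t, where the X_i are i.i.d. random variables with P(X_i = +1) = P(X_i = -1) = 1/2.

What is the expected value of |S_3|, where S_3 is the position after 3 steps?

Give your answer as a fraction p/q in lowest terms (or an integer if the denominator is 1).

S_3 takes values m ≡ 1 (mod 2) with |m| ≤ 3; P(S_3=m) = C(3,(3+m)/2)/2^3.
Total paths: 2^3 = 8
Distribution: P(S=-3)=1/8, P(S=-1)=3/8, P(S=1)=3/8, P(S=3)=1/8
E[|S_3|] = Σ_m |m|·P(S_3=m) = 12/8 = 3/2

Answer: 3/2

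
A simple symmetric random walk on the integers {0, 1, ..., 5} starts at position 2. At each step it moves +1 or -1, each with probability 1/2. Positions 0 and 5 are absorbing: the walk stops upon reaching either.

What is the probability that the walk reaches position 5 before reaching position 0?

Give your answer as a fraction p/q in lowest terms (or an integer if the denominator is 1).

Answer: 2/5

Derivation:
Symmetric walk (p = 1/2): the harmonic-function argument gives P(hit 5 before 0 | start at 2) = a/N.
P = 2/5 = 2/5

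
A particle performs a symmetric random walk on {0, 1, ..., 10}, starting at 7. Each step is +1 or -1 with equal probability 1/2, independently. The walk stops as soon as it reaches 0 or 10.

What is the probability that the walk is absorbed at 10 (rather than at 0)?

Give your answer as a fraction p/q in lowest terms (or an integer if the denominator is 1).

Answer: 7/10

Derivation:
Symmetric walk (p = 1/2): the harmonic-function argument gives P(hit 10 before 0 | start at 7) = a/N.
P = 7/10 = 7/10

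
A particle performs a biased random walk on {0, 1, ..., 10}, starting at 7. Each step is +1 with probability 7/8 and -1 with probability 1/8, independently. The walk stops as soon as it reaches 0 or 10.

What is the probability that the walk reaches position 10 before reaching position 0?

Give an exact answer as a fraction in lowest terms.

Biased walk: p = 7/8, q = 1/8, r = q/p = 1/7
Gambler's ruin: P(hit 10 before 0 | start at 7) = (1 - r^a)/(1 - r^N)
r^7 = 1/823543; r^10 = 1/282475249
P = (1 - 1/823543) / (1 - 1/282475249) = 823542/823543 / 282475248/282475249 = 47079151/47079208

Answer: 47079151/47079208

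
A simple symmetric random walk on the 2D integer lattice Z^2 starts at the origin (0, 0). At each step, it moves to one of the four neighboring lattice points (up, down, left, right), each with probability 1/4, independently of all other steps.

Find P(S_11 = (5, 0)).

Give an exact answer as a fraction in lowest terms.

Answer: 27225/4194304

Derivation:
Let h be the number of horizontal steps (so 11-h are vertical). To end at (5,0) need (h+5)/2 right-steps and ((11-h)+0)/2 up-steps.
Sum over h with 5 ≤ h ≤ 11, h ≡ 1 (mod 2), 11-h ≡ 0 (mod 2):
h=5: C(11,5)·C(5,5)·C(6,3) = 462·1·20 = 9240
h=7: C(11,7)·C(7,6)·C(4,2) = 330·7·6 = 13860
h=9: C(11,9)·C(9,7)·C(2,1) = 55·36·2 = 3960
h=11: C(11,11)·C(11,8)·C(0,0) = 1·165·1 = 165
Total favorable: 27225
Total paths: 4^11 = 4194304
P = 27225/4194304 = 27225/4194304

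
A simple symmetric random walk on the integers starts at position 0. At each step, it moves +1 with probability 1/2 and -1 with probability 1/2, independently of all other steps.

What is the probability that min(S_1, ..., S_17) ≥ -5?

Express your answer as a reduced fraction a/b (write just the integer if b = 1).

Let f(t,s) = #length-t paths at position s with S_1..S_t all ≥ -5.
f(t,s) = f(t-1,s-1) + f(t-1,s+1) for s ≥ -5; f(t,s) = 0 for s < -5.
t=0: f(0,0)=1
t=1: f(1,-1)=1 f(1,1)=1
t=2: f(2,-2)=1 f(2,0)=2 f(2,2)=1
t=3: f(3,-3)=1 f(3,-1)=3 f(3,1)=3 f(3,3)=1
t=4: f(4,-4)=1 f(4,-2)=4 f(4,0)=6 f(4,2)=4 f(4,4)=1
t=5: f(5,-5)=1 f(5,-3)=5 f(5,-1)=10 f(5,1)=10 f(5,3)=5 f(5,5)=1
t=6: f(6,-4)=6 f(6,-2)=15 f(6,0)=20 f(6,2)=15 f(6,4)=6 f(6,6)=1
t=7: f(7,-5)=6 f(7,-3)=21 f(7,-1)=35 f(7,1)=35 f(7,3)=21 f(7,5)=7 f(7,7)=1
t=8: f(8,-4)=27 f(8,-2)=56 f(8,0)=70 f(8,2)=56 f(8,4)=28 f(8,6)=8 f(8,8)=1
t=9: f(9,-5)=27 f(9,-3)=83 f(9,-1)=126 f(9,1)=126 f(9,3)=84 f(9,5)=36 f(9,7)=9 f(9,9)=1
t=10: f(10,-4)=110 f(10,-2)=209 f(10,0)=252 f(10,2)=210 f(10,4)=120 f(10,6)=45 f(10,8)=10 f(10,10)=1
t=11: f(11,-5)=110 f(11,-3)=319 f(11,-1)=461 f(11,1)=462 f(11,3)=330 f(11,5)=165 f(11,7)=55 f(11,9)=11 f(11,11)=1
t=12: f(12,-4)=429 f(12,-2)=780 f(12,0)=923 f(12,2)=792 f(12,4)=495 f(12,6)=220 f(12,8)=66 f(12,10)=12 f(12,12)=1
t=13: f(13,-5)=429 f(13,-3)=1209 f(13,-1)=1703 f(13,1)=1715 f(13,3)=1287 f(13,5)=715 f(13,7)=286 f(13,9)=78 f(13,11)=13 f(13,13)=1
t=14: f(14,-4)=1638 f(14,-2)=2912 f(14,0)=3418 f(14,2)=3002 f(14,4)=2002 f(14,6)=1001 f(14,8)=364 f(14,10)=91 f(14,12)=14 f(14,14)=1
t=15: f(15,-5)=1638 f(15,-3)=4550 f(15,-1)=6330 f(15,1)=6420 f(15,3)=5004 f(15,5)=3003 f(15,7)=1365 f(15,9)=455 f(15,11)=105 f(15,13)=15 f(15,15)=1
t=16: f(16,-4)=6188 f(16,-2)=10880 f(16,0)=12750 f(16,2)=11424 f(16,4)=8007 f(16,6)=4368 f(16,8)=1820 f(16,10)=560 f(16,12)=120 f(16,14)=16 f(16,16)=1
t=17: f(17,-5)=6188 f(17,-3)=17068 f(17,-1)=23630 f(17,1)=24174 f(17,3)=19431 f(17,5)=12375 f(17,7)=6188 f(17,9)=2380 f(17,11)=680 f(17,13)=136 f(17,15)=17 f(17,17)=1
Σ_s f(17,s) = 112268
P = 112268/131072 = 28067/32768

Answer: 28067/32768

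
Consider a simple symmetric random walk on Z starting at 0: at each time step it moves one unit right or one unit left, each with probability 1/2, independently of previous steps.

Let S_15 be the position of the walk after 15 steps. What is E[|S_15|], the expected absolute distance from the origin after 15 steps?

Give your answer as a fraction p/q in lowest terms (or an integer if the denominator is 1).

S_15 takes values m ≡ 1 (mod 2) with |m| ≤ 15; P(S_15=m) = C(15,(15+m)/2)/2^15.
Total paths: 2^15 = 32768
Distribution: P(S=-15)=1/32768, P(S=-13)=15/32768, P(S=-11)=105/32768, P(S=-9)=455/32768, P(S=-7)=1365/32768, P(S=-5)=3003/32768, P(S=-3)=5005/32768, P(S=-1)=6435/32768, P(S=1)=6435/32768, P(S=3)=5005/32768, P(S=5)=3003/32768, P(S=7)=1365/32768, P(S=9)=455/32768, P(S=11)=105/32768, P(S=13)=15/32768, P(S=15)=1/32768
E[|S_15|] = Σ_m |m|·P(S_15=m) = 102960/32768 = 6435/2048

Answer: 6435/2048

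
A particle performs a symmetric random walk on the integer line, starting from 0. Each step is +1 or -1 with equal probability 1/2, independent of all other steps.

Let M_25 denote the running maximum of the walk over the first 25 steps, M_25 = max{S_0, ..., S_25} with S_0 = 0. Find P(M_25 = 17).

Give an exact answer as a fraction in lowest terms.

Answer: 6325/16777216

Derivation:
Let M_25 = max(S_0,...,S_25). Use the reflection principle: for j ≥ 1, #{paths with M_25 ≥ j} = #{S_25 ≥ j} + #{S_25 ≥ j+1}.
By reflection, #{M_25 ≥ 17} = #{S_25 ≥ 17} + #{S_25 ≥ 18} = 15276 + 2626 = 17902.
#{M_25 ≥ 18} = #{S_25 ≥ 18} + #{S_25 ≥ 19} = 2626 + 2626 = 5252.
#{M_25 = 17} = 17902 - 5252 = 12650.
P(M_25 = 17) = 12650/33554432 = 6325/16777216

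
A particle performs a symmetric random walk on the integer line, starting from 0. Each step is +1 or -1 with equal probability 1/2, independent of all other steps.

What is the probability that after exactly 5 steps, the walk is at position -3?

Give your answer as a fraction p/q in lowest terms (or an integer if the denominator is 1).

To reach position -3 after 5 steps: need 1 step of +1 and 4 of -1.
Favorable paths: C(5,1) = 5
Total paths: 2^5 = 32
P = 5/32 = 5/32

Answer: 5/32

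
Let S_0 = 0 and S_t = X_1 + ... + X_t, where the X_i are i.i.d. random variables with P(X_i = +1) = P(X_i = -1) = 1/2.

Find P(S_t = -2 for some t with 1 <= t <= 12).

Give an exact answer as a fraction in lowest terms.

Count via complement. Let g(t,s) = #length-t paths at position s with S_1..S_t all ≠ -2.
g(t,s) = g(t-1,s-1) + g(t-1,s+1) for s ≠ -2; g(t,-2) = 0.
t=0: g(0,0)=1
t=1: g(1,-1)=1 g(1,1)=1
t=2: g(2,0)=2 g(2,2)=1
t=3: g(3,-1)=2 g(3,1)=3 g(3,3)=1
t=4: g(4,0)=5 g(4,2)=4 g(4,4)=1
t=5: g(5,-1)=5 g(5,1)=9 g(5,3)=5 g(5,5)=1
t=6: g(6,0)=14 g(6,2)=14 g(6,4)=6 g(6,6)=1
t=7: g(7,-1)=14 g(7,1)=28 g(7,3)=20 g(7,5)=7 g(7,7)=1
t=8: g(8,0)=42 g(8,2)=48 g(8,4)=27 g(8,6)=8 g(8,8)=1
t=9: g(9,-1)=42 g(9,1)=90 g(9,3)=75 g(9,5)=35 g(9,7)=9 g(9,9)=1
t=10: g(10,0)=132 g(10,2)=165 g(10,4)=110 g(10,6)=44 g(10,8)=10 g(10,10)=1
t=11: g(11,-1)=132 g(11,1)=297 g(11,3)=275 g(11,5)=154 g(11,7)=54 g(11,9)=11 g(11,11)=1
t=12: g(12,0)=429 g(12,2)=572 g(12,4)=429 g(12,6)=208 g(12,8)=65 g(12,10)=12 g(12,12)=1
Paths never hitting -2: Σ_s g(12,s) = 1716
Paths hitting -2: 2^12 - 1716 = 2380
P = 2380/4096 = 595/1024

Answer: 595/1024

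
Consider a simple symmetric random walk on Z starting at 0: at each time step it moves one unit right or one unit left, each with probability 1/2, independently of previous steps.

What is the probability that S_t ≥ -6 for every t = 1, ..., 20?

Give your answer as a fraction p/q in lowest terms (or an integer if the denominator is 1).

Answer: 115957/131072

Derivation:
Let f(t,s) = #length-t paths at position s with S_1..S_t all ≥ -6.
f(t,s) = f(t-1,s-1) + f(t-1,s+1) for s ≥ -6; f(t,s) = 0 for s < -6.
t=0: f(0,0)=1
t=1: f(1,-1)=1 f(1,1)=1
t=2: f(2,-2)=1 f(2,0)=2 f(2,2)=1
t=3: f(3,-3)=1 f(3,-1)=3 f(3,1)=3 f(3,3)=1
t=4: f(4,-4)=1 f(4,-2)=4 f(4,0)=6 f(4,2)=4 f(4,4)=1
t=5: f(5,-5)=1 f(5,-3)=5 f(5,-1)=10 f(5,1)=10 f(5,3)=5 f(5,5)=1
t=6: f(6,-6)=1 f(6,-4)=6 f(6,-2)=15 f(6,0)=20 f(6,2)=15 f(6,4)=6 f(6,6)=1
t=7: f(7,-5)=7 f(7,-3)=21 f(7,-1)=35 f(7,1)=35 f(7,3)=21 f(7,5)=7 f(7,7)=1
t=8: f(8,-6)=7 f(8,-4)=28 f(8,-2)=56 f(8,0)=70 f(8,2)=56 f(8,4)=28 f(8,6)=8 f(8,8)=1
t=9: f(9,-5)=35 f(9,-3)=84 f(9,-1)=126 f(9,1)=126 f(9,3)=84 f(9,5)=36 f(9,7)=9 f(9,9)=1
t=10: f(10,-6)=35 f(10,-4)=119 f(10,-2)=210 f(10,0)=252 f(10,2)=210 f(10,4)=120 f(10,6)=45 f(10,8)=10 f(10,10)=1
t=11: f(11,-5)=154 f(11,-3)=329 f(11,-1)=462 f(11,1)=462 f(11,3)=330 f(11,5)=165 f(11,7)=55 f(11,9)=11 f(11,11)=1
t=12: f(12,-6)=154 f(12,-4)=483 f(12,-2)=791 f(12,0)=924 f(12,2)=792 f(12,4)=495 f(12,6)=220 f(12,8)=66 f(12,10)=12 f(12,12)=1
t=13: f(13,-5)=637 f(13,-3)=1274 f(13,-1)=1715 f(13,1)=1716 f(13,3)=1287 f(13,5)=715 f(13,7)=286 f(13,9)=78 f(13,11)=13 f(13,13)=1
t=14: f(14,-6)=637 f(14,-4)=1911 f(14,-2)=2989 f(14,0)=3431 f(14,2)=3003 f(14,4)=2002 f(14,6)=1001 f(14,8)=364 f(14,10)=91 f(14,12)=14 f(14,14)=1
t=15: f(15,-5)=2548 f(15,-3)=4900 f(15,-1)=6420 f(15,1)=6434 f(15,3)=5005 f(15,5)=3003 f(15,7)=1365 f(15,9)=455 f(15,11)=105 f(15,13)=15 f(15,15)=1
t=16: f(16,-6)=2548 f(16,-4)=7448 f(16,-2)=11320 f(16,0)=12854 f(16,2)=11439 f(16,4)=8008 f(16,6)=4368 f(16,8)=1820 f(16,10)=560 f(16,12)=120 f(16,14)=16 f(16,16)=1
t=17: f(17,-5)=9996 f(17,-3)=18768 f(17,-1)=24174 f(17,1)=24293 f(17,3)=19447 f(17,5)=12376 f(17,7)=6188 f(17,9)=2380 f(17,11)=680 f(17,13)=136 f(17,15)=17 f(17,17)=1
t=18: f(18,-6)=9996 f(18,-4)=28764 f(18,-2)=42942 f(18,0)=48467 f(18,2)=43740 f(18,4)=31823 f(18,6)=18564 f(18,8)=8568 f(18,10)=3060 f(18,12)=816 f(18,14)=153 f(18,16)=18 f(18,18)=1
t=19: f(19,-5)=38760 f(19,-3)=71706 f(19,-1)=91409 f(19,1)=92207 f(19,3)=75563 f(19,5)=50387 f(19,7)=27132 f(19,9)=11628 f(19,11)=3876 f(19,13)=969 f(19,15)=171 f(19,17)=19 f(19,19)=1
t=20: f(20,-6)=38760 f(20,-4)=110466 f(20,-2)=163115 f(20,0)=183616 f(20,2)=167770 f(20,4)=125950 f(20,6)=77519 f(20,8)=38760 f(20,10)=15504 f(20,12)=4845 f(20,14)=1140 f(20,16)=190 f(20,18)=20 f(20,20)=1
Σ_s f(20,s) = 927656
P = 927656/1048576 = 115957/131072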